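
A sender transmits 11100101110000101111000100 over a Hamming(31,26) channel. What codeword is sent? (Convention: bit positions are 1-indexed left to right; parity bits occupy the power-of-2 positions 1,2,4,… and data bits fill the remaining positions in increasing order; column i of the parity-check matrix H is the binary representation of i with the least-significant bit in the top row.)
Codeword c = d · G (mod 2), d = 11100101110000101111000100:
  c[0] = d·G[:,0] = (11100101110000101111000100)·(11011010101101010101010101) mod 2 = 1+1+0+0+0+0+0+0+1+0+0+0+0+0+0+0+0+1+0+1+0+0+0+1+0+0 mod 2 = 0
  c[1] = d·G[:,1] = (11100101110000101111000100)·(10110110011011001100110011) mod 2 = 1+0+1+0+0+1+0+0+0+1+0+0+0+0+0+0+1+1+0+0+0+0+0+0+0+0 mod 2 = 0
  c[2] = d·G[:,2] = (11100101110000101111000100)·(10000000000000000000000000) mod 2 = 1+0+0+0+0+0+0+0+0+0+0+0+0+0+0+0+0+0+0+0+0+0+0+0+0+0 mod 2 = 1
  c[3] = d·G[:,3] = (11100101110000101111000100)·(01110001111000111100001111) mod 2 = 0+1+1+0+0+0+0+1+1+1+0+0+0+0+1+0+1+1+0+0+0+0+0+1+0+0 mod 2 = 1
  c[4] = d·G[:,4] = (11100101110000101111000100)·(01000000000000000000000000) mod 2 = 0+1+0+0+0+0+0+0+0+0+0+0+0+0+0+0+0+0+0+0+0+0+0+0+0+0 mod 2 = 1
  c[5] = d·G[:,5] = (11100101110000101111000100)·(00100000000000000000000000) mod 2 = 0+0+1+0+0+0+0+0+0+0+0+0+0+0+0+0+0+0+0+0+0+0+0+0+0+0 mod 2 = 1
  c[6] = d·G[:,6] = (11100101110000101111000100)·(00010000000000000000000000) mod 2 = 0+0+0+0+0+0+0+0+0+0+0+0+0+0+0+0+0+0+0+0+0+0+0+0+0+0 mod 2 = 0
  c[7] = d·G[:,7] = (11100101110000101111000100)·(00001111111000000011111111) mod 2 = 0+0+0+0+0+1+0+1+1+1+0+0+0+0+0+0+0+0+1+1+0+0+0+1+0+0 mod 2 = 1
  c[8] = d·G[:,8] = (11100101110000101111000100)·(00001000000000000000000000) mod 2 = 0+0+0+0+0+0+0+0+0+0+0+0+0+0+0+0+0+0+0+0+0+0+0+0+0+0 mod 2 = 0
  c[9] = d·G[:,9] = (11100101110000101111000100)·(00000100000000000000000000) mod 2 = 0+0+0+0+0+1+0+0+0+0+0+0+0+0+0+0+0+0+0+0+0+0+0+0+0+0 mod 2 = 1
  c[10] = d·G[:,10] = (11100101110000101111000100)·(00000010000000000000000000) mod 2 = 0+0+0+0+0+0+0+0+0+0+0+0+0+0+0+0+0+0+0+0+0+0+0+0+0+0 mod 2 = 0
  c[11] = d·G[:,11] = (11100101110000101111000100)·(00000001000000000000000000) mod 2 = 0+0+0+0+0+0+0+1+0+0+0+0+0+0+0+0+0+0+0+0+0+0+0+0+0+0 mod 2 = 1
  c[12] = d·G[:,12] = (11100101110000101111000100)·(00000000100000000000000000) mod 2 = 0+0+0+0+0+0+0+0+1+0+0+0+0+0+0+0+0+0+0+0+0+0+0+0+0+0 mod 2 = 1
  c[13] = d·G[:,13] = (11100101110000101111000100)·(00000000010000000000000000) mod 2 = 0+0+0+0+0+0+0+0+0+1+0+0+0+0+0+0+0+0+0+0+0+0+0+0+0+0 mod 2 = 1
  c[14] = d·G[:,14] = (11100101110000101111000100)·(00000000001000000000000000) mod 2 = 0+0+0+0+0+0+0+0+0+0+0+0+0+0+0+0+0+0+0+0+0+0+0+0+0+0 mod 2 = 0
  c[15] = d·G[:,15] = (11100101110000101111000100)·(00000000000111111111111111) mod 2 = 0+0+0+0+0+0+0+0+0+0+0+0+0+0+1+0+1+1+1+1+0+0+0+1+0+0 mod 2 = 0
  c[16] = d·G[:,16] = (11100101110000101111000100)·(00000000000100000000000000) mod 2 = 0+0+0+0+0+0+0+0+0+0+0+0+0+0+0+0+0+0+0+0+0+0+0+0+0+0 mod 2 = 0
  c[17] = d·G[:,17] = (11100101110000101111000100)·(00000000000010000000000000) mod 2 = 0+0+0+0+0+0+0+0+0+0+0+0+0+0+0+0+0+0+0+0+0+0+0+0+0+0 mod 2 = 0
  c[18] = d·G[:,18] = (11100101110000101111000100)·(00000000000001000000000000) mod 2 = 0+0+0+0+0+0+0+0+0+0+0+0+0+0+0+0+0+0+0+0+0+0+0+0+0+0 mod 2 = 0
  c[19] = d·G[:,19] = (11100101110000101111000100)·(00000000000000100000000000) mod 2 = 0+0+0+0+0+0+0+0+0+0+0+0+0+0+1+0+0+0+0+0+0+0+0+0+0+0 mod 2 = 1
  c[20] = d·G[:,20] = (11100101110000101111000100)·(00000000000000010000000000) mod 2 = 0+0+0+0+0+0+0+0+0+0+0+0+0+0+0+0+0+0+0+0+0+0+0+0+0+0 mod 2 = 0
  c[21] = d·G[:,21] = (11100101110000101111000100)·(00000000000000001000000000) mod 2 = 0+0+0+0+0+0+0+0+0+0+0+0+0+0+0+0+1+0+0+0+0+0+0+0+0+0 mod 2 = 1
  c[22] = d·G[:,22] = (11100101110000101111000100)·(00000000000000000100000000) mod 2 = 0+0+0+0+0+0+0+0+0+0+0+0+0+0+0+0+0+1+0+0+0+0+0+0+0+0 mod 2 = 1
  c[23] = d·G[:,23] = (11100101110000101111000100)·(00000000000000000010000000) mod 2 = 0+0+0+0+0+0+0+0+0+0+0+0+0+0+0+0+0+0+1+0+0+0+0+0+0+0 mod 2 = 1
  c[24] = d·G[:,24] = (11100101110000101111000100)·(00000000000000000001000000) mod 2 = 0+0+0+0+0+0+0+0+0+0+0+0+0+0+0+0+0+0+0+1+0+0+0+0+0+0 mod 2 = 1
  c[25] = d·G[:,25] = (11100101110000101111000100)·(00000000000000000000100000) mod 2 = 0+0+0+0+0+0+0+0+0+0+0+0+0+0+0+0+0+0+0+0+0+0+0+0+0+0 mod 2 = 0
  c[26] = d·G[:,26] = (11100101110000101111000100)·(00000000000000000000010000) mod 2 = 0+0+0+0+0+0+0+0+0+0+0+0+0+0+0+0+0+0+0+0+0+0+0+0+0+0 mod 2 = 0
  c[27] = d·G[:,27] = (11100101110000101111000100)·(00000000000000000000001000) mod 2 = 0+0+0+0+0+0+0+0+0+0+0+0+0+0+0+0+0+0+0+0+0+0+0+0+0+0 mod 2 = 0
  c[28] = d·G[:,28] = (11100101110000101111000100)·(00000000000000000000000100) mod 2 = 0+0+0+0+0+0+0+0+0+0+0+0+0+0+0+0+0+0+0+0+0+0+0+1+0+0 mod 2 = 1
  c[29] = d·G[:,29] = (11100101110000101111000100)·(00000000000000000000000010) mod 2 = 0+0+0+0+0+0+0+0+0+0+0+0+0+0+0+0+0+0+0+0+0+0+0+0+0+0 mod 2 = 0
  c[30] = d·G[:,30] = (11100101110000101111000100)·(00000000000000000000000001) mod 2 = 0+0+0+0+0+0+0+0+0+0+0+0+0+0+0+0+0+0+0+0+0+0+0+0+0+0 mod 2 = 0
Codeword = 0011110101011100000101111000100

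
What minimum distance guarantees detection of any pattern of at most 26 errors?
Detecting e errors requires d_min ≥ e + 1 = 26 + 1 = 27.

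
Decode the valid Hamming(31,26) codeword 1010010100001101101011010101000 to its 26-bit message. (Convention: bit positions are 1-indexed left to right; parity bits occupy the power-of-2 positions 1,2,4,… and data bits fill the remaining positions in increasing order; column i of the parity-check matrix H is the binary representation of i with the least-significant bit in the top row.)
Parity bits occupy power-of-2 positions; data bits are at positions {3,5,6,7,9,10,11,12,13,14,15,17,18,19,20,21,22,23,24,25,26,27,28,29,30,31} (1-indexed).
Extract: c[3]=1 c[5]=0 c[6]=1 c[7]=0 c[9]=0 c[10]=0 c[11]=0 c[12]=0 c[13]=1 c[14]=1 c[15]=0 c[17]=1 c[18]=0 c[19]=1 c[20]=0 c[21]=1 c[22]=1 c[23]=0 c[24]=1 c[25]=0 c[26]=1 c[27]=0 c[28]=1 c[29]=0 c[30]=0 c[31]=0
Data = 10100000110101011010101000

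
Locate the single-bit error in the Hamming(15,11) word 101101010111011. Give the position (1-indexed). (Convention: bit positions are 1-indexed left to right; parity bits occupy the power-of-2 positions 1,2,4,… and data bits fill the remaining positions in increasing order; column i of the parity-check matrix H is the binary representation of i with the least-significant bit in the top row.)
Syndrome s = H · r^T (mod 2), r = 101101010111011:
  s[0] = (101010101010101)·(101101010111011) mod 2 = 1+0+1+0+0+0+0+0+0+0+1+0+0+0+1 mod 2 = 0
  s[1] = (011001100110011)·(101101010111011) mod 2 = 0+0+1+0+0+1+0+0+0+1+1+0+0+1+1 mod 2 = 0
  s[2] = (000111100001111)·(101101010111011) mod 2 = 0+0+0+1+0+1+0+0+0+0+0+1+0+1+1 mod 2 = 1
  s[3] = (000000011111111)·(101101010111011) mod 2 = 0+0+0+0+0+0+0+1+0+1+1+1+0+1+1 mod 2 = 0
Syndrome = 0010
Column i of H is the binary representation of i, so the syndrome is the binary index of the flipped bit.
Read s = 0010 with s[0] as LSB: 0·2^0 + 0·2^1 + 1·2^2 + 0·2^3 = 4.
Error is at bit position 4.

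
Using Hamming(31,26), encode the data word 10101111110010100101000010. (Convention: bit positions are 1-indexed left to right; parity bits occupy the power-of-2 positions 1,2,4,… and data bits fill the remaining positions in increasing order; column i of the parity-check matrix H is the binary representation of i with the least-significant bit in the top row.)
Codeword c = d · G (mod 2), d = 10101111110010100101000010:
  c[0] = d·G[:,0] = (10101111110010100101000010)·(11011010101101010101010101) mod 2 = 1+0+0+0+1+0+1+0+1+0+0+0+0+0+0+0+0+1+0+1+0+0+0+0+0+0 mod 2 = 0
  c[1] = d·G[:,1] = (10101111110010100101000010)·(10110110011011001100110011) mod 2 = 1+0+1+0+0+1+1+0+0+1+0+0+1+0+0+0+0+1+0+0+0+0+0+0+1+0 mod 2 = 0
  c[2] = d·G[:,2] = (10101111110010100101000010)·(10000000000000000000000000) mod 2 = 1+0+0+0+0+0+0+0+0+0+0+0+0+0+0+0+0+0+0+0+0+0+0+0+0+0 mod 2 = 1
  c[3] = d·G[:,3] = (10101111110010100101000010)·(01110001111000111100001111) mod 2 = 0+0+1+0+0+0+0+1+1+1+0+0+0+0+1+0+0+1+0+0+0+0+0+0+1+0 mod 2 = 1
  c[4] = d·G[:,4] = (10101111110010100101000010)·(01000000000000000000000000) mod 2 = 0+0+0+0+0+0+0+0+0+0+0+0+0+0+0+0+0+0+0+0+0+0+0+0+0+0 mod 2 = 0
  c[5] = d·G[:,5] = (10101111110010100101000010)·(00100000000000000000000000) mod 2 = 0+0+1+0+0+0+0+0+0+0+0+0+0+0+0+0+0+0+0+0+0+0+0+0+0+0 mod 2 = 1
  c[6] = d·G[:,6] = (10101111110010100101000010)·(00010000000000000000000000) mod 2 = 0+0+0+0+0+0+0+0+0+0+0+0+0+0+0+0+0+0+0+0+0+0+0+0+0+0 mod 2 = 0
  c[7] = d·G[:,7] = (10101111110010100101000010)·(00001111111000000011111111) mod 2 = 0+0+0+0+1+1+1+1+1+1+0+0+0+0+0+0+0+0+0+1+0+0+0+0+1+0 mod 2 = 0
  c[8] = d·G[:,8] = (10101111110010100101000010)·(00001000000000000000000000) mod 2 = 0+0+0+0+1+0+0+0+0+0+0+0+0+0+0+0+0+0+0+0+0+0+0+0+0+0 mod 2 = 1
  c[9] = d·G[:,9] = (10101111110010100101000010)·(00000100000000000000000000) mod 2 = 0+0+0+0+0+1+0+0+0+0+0+0+0+0+0+0+0+0+0+0+0+0+0+0+0+0 mod 2 = 1
  c[10] = d·G[:,10] = (10101111110010100101000010)·(00000010000000000000000000) mod 2 = 0+0+0+0+0+0+1+0+0+0+0+0+0+0+0+0+0+0+0+0+0+0+0+0+0+0 mod 2 = 1
  c[11] = d·G[:,11] = (10101111110010100101000010)·(00000001000000000000000000) mod 2 = 0+0+0+0+0+0+0+1+0+0+0+0+0+0+0+0+0+0+0+0+0+0+0+0+0+0 mod 2 = 1
  c[12] = d·G[:,12] = (10101111110010100101000010)·(00000000100000000000000000) mod 2 = 0+0+0+0+0+0+0+0+1+0+0+0+0+0+0+0+0+0+0+0+0+0+0+0+0+0 mod 2 = 1
  c[13] = d·G[:,13] = (10101111110010100101000010)·(00000000010000000000000000) mod 2 = 0+0+0+0+0+0+0+0+0+1+0+0+0+0+0+0+0+0+0+0+0+0+0+0+0+0 mod 2 = 1
  c[14] = d·G[:,14] = (10101111110010100101000010)·(00000000001000000000000000) mod 2 = 0+0+0+0+0+0+0+0+0+0+0+0+0+0+0+0+0+0+0+0+0+0+0+0+0+0 mod 2 = 0
  c[15] = d·G[:,15] = (10101111110010100101000010)·(00000000000111111111111111) mod 2 = 0+0+0+0+0+0+0+0+0+0+0+0+1+0+1+0+0+1+0+1+0+0+0+0+1+0 mod 2 = 1
  c[16] = d·G[:,16] = (10101111110010100101000010)·(00000000000100000000000000) mod 2 = 0+0+0+0+0+0+0+0+0+0+0+0+0+0+0+0+0+0+0+0+0+0+0+0+0+0 mod 2 = 0
  c[17] = d·G[:,17] = (10101111110010100101000010)·(00000000000010000000000000) mod 2 = 0+0+0+0+0+0+0+0+0+0+0+0+1+0+0+0+0+0+0+0+0+0+0+0+0+0 mod 2 = 1
  c[18] = d·G[:,18] = (10101111110010100101000010)·(00000000000001000000000000) mod 2 = 0+0+0+0+0+0+0+0+0+0+0+0+0+0+0+0+0+0+0+0+0+0+0+0+0+0 mod 2 = 0
  c[19] = d·G[:,19] = (10101111110010100101000010)·(00000000000000100000000000) mod 2 = 0+0+0+0+0+0+0+0+0+0+0+0+0+0+1+0+0+0+0+0+0+0+0+0+0+0 mod 2 = 1
  c[20] = d·G[:,20] = (10101111110010100101000010)·(00000000000000010000000000) mod 2 = 0+0+0+0+0+0+0+0+0+0+0+0+0+0+0+0+0+0+0+0+0+0+0+0+0+0 mod 2 = 0
  c[21] = d·G[:,21] = (10101111110010100101000010)·(00000000000000001000000000) mod 2 = 0+0+0+0+0+0+0+0+0+0+0+0+0+0+0+0+0+0+0+0+0+0+0+0+0+0 mod 2 = 0
  c[22] = d·G[:,22] = (10101111110010100101000010)·(00000000000000000100000000) mod 2 = 0+0+0+0+0+0+0+0+0+0+0+0+0+0+0+0+0+1+0+0+0+0+0+0+0+0 mod 2 = 1
  c[23] = d·G[:,23] = (10101111110010100101000010)·(00000000000000000010000000) mod 2 = 0+0+0+0+0+0+0+0+0+0+0+0+0+0+0+0+0+0+0+0+0+0+0+0+0+0 mod 2 = 0
  c[24] = d·G[:,24] = (10101111110010100101000010)·(00000000000000000001000000) mod 2 = 0+0+0+0+0+0+0+0+0+0+0+0+0+0+0+0+0+0+0+1+0+0+0+0+0+0 mod 2 = 1
  c[25] = d·G[:,25] = (10101111110010100101000010)·(00000000000000000000100000) mod 2 = 0+0+0+0+0+0+0+0+0+0+0+0+0+0+0+0+0+0+0+0+0+0+0+0+0+0 mod 2 = 0
  c[26] = d·G[:,26] = (10101111110010100101000010)·(00000000000000000000010000) mod 2 = 0+0+0+0+0+0+0+0+0+0+0+0+0+0+0+0+0+0+0+0+0+0+0+0+0+0 mod 2 = 0
  c[27] = d·G[:,27] = (10101111110010100101000010)·(00000000000000000000001000) mod 2 = 0+0+0+0+0+0+0+0+0+0+0+0+0+0+0+0+0+0+0+0+0+0+0+0+0+0 mod 2 = 0
  c[28] = d·G[:,28] = (10101111110010100101000010)·(00000000000000000000000100) mod 2 = 0+0+0+0+0+0+0+0+0+0+0+0+0+0+0+0+0+0+0+0+0+0+0+0+0+0 mod 2 = 0
  c[29] = d·G[:,29] = (10101111110010100101000010)·(00000000000000000000000010) mod 2 = 0+0+0+0+0+0+0+0+0+0+0+0+0+0+0+0+0+0+0+0+0+0+0+0+1+0 mod 2 = 1
  c[30] = d·G[:,30] = (10101111110010100101000010)·(00000000000000000000000001) mod 2 = 0+0+0+0+0+0+0+0+0+0+0+0+0+0+0+0+0+0+0+0+0+0+0+0+0+0 mod 2 = 0
Codeword = 0011010011111101010100101000010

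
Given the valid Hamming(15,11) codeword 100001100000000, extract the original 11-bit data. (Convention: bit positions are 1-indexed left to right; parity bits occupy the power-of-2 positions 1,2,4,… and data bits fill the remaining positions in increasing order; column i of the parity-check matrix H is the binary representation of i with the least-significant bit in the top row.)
Parity bits occupy power-of-2 positions; data bits are at positions {3,5,6,7,9,10,11,12,13,14,15} (1-indexed).
Extract: c[3]=0 c[5]=0 c[6]=1 c[7]=1 c[9]=0 c[10]=0 c[11]=0 c[12]=0 c[13]=0 c[14]=0 c[15]=0
Data = 00110000000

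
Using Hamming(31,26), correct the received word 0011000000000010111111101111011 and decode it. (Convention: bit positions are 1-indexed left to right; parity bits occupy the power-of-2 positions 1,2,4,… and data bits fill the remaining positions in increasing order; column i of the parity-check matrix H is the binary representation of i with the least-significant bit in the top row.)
Syndrome s = H · r^T (mod 2), r = 0011000000000010111111101111011:
  s[0] = (1010101010101010101010101010101)·(0011000000000010111111101111011) mod 2 = 0+0+1+0+0+0+0+0+0+0+0+0+0+0+1+0+1+0+1+0+1+0+1+0+1+0+1+0+0+0+1 mod 2 = 1
  s[1] = (0110011001100110011001100110011)·(0011000000000010111111101111011) mod 2 = 0+0+1+0+0+0+0+0+0+0+0+0+0+0+1+0+0+1+1+0+0+1+1+0+0+1+1+0+0+1+1 mod 2 = 0
  s[2] = (0001111000011110000111100001111)·(0011000000000010111111101111011) mod 2 = 0+0+0+1+0+0+0+0+0+0+0+0+0+0+1+0+0+0+0+1+1+1+1+0+0+0+0+1+0+1+1 mod 2 = 1
  s[3] = (0000000111111110000000011111111)·(0011000000000010111111101111011) mod 2 = 0+0+0+0+0+0+0+0+0+0+0+0+0+0+1+0+0+0+0+0+0+0+0+0+1+1+1+1+0+1+1 mod 2 = 1
  s[4] = (0000000000000001111111111111111)·(0011000000000010111111101111011) mod 2 = 0+0+0+0+0+0+0+0+0+0+0+0+0+0+0+0+1+1+1+1+1+1+1+0+1+1+1+1+0+1+1 mod 2 = 1
Syndrome = 10111
Column 29 of H equals this syndrome → error at bit 29 (1-indexed).
Flip bit 29: 0011000000000010111111101111011 → 0011000000000010111111101111111
Extract data bits at positions {3,5,6,7,9,10,11,12,13,14,15,17,18,19,20,21,22,23,24,25,26,27,28,29,30,31}: 10000000001111111101111111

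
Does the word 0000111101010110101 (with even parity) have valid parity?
Sum of all bits: 0+0+0+0+1+1+1+1+0+1+0+1+0+1+1+0+1+0+1 = 10; 10 mod 2 = 0. Result is 0 → valid parity.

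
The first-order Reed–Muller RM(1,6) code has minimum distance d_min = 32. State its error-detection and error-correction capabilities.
Detection only: up to d_min − 1 = 31 errors.
Correction: up to ⌊(d_min − 1)/2⌋ = ⌊31/2⌋ = 15 errors.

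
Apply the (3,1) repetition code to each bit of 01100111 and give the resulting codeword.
Repeat each bit 3× and concatenate:
0→000  1→111  1→111  0→000  0→000  1→111  1→111  1→111
Codeword = 000111111000000111111111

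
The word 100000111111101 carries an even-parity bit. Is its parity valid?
Sum of all bits: 1+0+0+0+0+0+1+1+1+1+1+1+1+0+1 = 9; 9 mod 2 = 1. Result is 1 → parity error detected.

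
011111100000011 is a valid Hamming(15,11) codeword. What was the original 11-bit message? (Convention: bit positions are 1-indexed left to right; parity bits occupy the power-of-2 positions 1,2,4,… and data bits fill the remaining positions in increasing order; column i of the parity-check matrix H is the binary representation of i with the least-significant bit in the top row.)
Parity bits occupy power-of-2 positions; data bits are at positions {3,5,6,7,9,10,11,12,13,14,15} (1-indexed).
Extract: c[3]=1 c[5]=1 c[6]=1 c[7]=1 c[9]=0 c[10]=0 c[11]=0 c[12]=0 c[13]=0 c[14]=1 c[15]=1
Data = 11110000011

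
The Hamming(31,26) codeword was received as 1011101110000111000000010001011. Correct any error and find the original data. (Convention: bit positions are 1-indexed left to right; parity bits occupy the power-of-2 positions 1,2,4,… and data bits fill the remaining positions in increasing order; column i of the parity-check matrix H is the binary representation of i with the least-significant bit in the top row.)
Syndrome s = H · r^T (mod 2), r = 1011101110000111000000010001011:
  s[0] = (1010101010101010101010101010101)·(1011101110000111000000010001011) mod 2 = 1+0+1+0+1+0+1+0+1+0+0+0+0+0+1+0+0+0+0+0+0+0+0+0+0+0+0+0+0+0+1 mod 2 = 1
  s[1] = (0110011001100110011001100110011)·(1011101110000111000000010001011) mod 2 = 0+0+1+0+0+0+1+0+0+0+0+0+0+1+1+0+0+0+0+0+0+0+0+0+0+0+0+0+0+1+1 mod 2 = 0
  s[2] = (0001111000011110000111100001111)·(1011101110000111000000010001011) mod 2 = 0+0+0+1+1+0+1+0+0+0+0+0+0+1+1+0+0+0+0+0+0+0+0+0+0+0+0+1+0+1+1 mod 2 = 0
  s[3] = (0000000111111110000000011111111)·(1011101110000111000000010001011) mod 2 = 0+0+0+0+0+0+0+1+1+0+0+0+0+1+1+0+0+0+0+0+0+0+0+1+0+0+0+1+0+1+1 mod 2 = 0
  s[4] = (0000000000000001111111111111111)·(1011101110000111000000010001011) mod 2 = 0+0+0+0+0+0+0+0+0+0+0+0+0+0+0+1+0+0+0+0+0+0+0+1+0+0+0+1+0+1+1 mod 2 = 1
Syndrome = 10001
Column 17 of H equals this syndrome → error at bit 17 (1-indexed).
Flip bit 17: 1011101110000111000000010001011 → 1011101110000111100000010001011
Extract data bits at positions {3,5,6,7,9,10,11,12,13,14,15,17,18,19,20,21,22,23,24,25,26,27,28,29,30,31}: 11011000011100000010001011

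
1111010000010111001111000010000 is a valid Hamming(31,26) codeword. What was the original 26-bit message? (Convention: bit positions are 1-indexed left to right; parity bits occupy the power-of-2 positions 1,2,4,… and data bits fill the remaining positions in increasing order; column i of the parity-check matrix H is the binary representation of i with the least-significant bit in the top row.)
Parity bits occupy power-of-2 positions; data bits are at positions {3,5,6,7,9,10,11,12,13,14,15,17,18,19,20,21,22,23,24,25,26,27,28,29,30,31} (1-indexed).
Extract: c[3]=1 c[5]=0 c[6]=1 c[7]=0 c[9]=0 c[10]=0 c[11]=0 c[12]=1 c[13]=0 c[14]=1 c[15]=1 c[17]=0 c[18]=0 c[19]=1 c[20]=1 c[21]=1 c[22]=1 c[23]=0 c[24]=0 c[25]=0 c[26]=0 c[27]=1 c[28]=0 c[29]=0 c[30]=0 c[31]=0
Data = 10100001011001111000010000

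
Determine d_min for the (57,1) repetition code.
d_min = 57 (the only two codewords are 0…0 and 1…1, differing in all 57 positions).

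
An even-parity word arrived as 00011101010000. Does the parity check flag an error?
Sum of received bits: 0+0+0+1+1+1+0+1+0+1+0+0+0+0 = 5; 5 mod 2 = 1. Result is 1 ≠ 0 → error detected.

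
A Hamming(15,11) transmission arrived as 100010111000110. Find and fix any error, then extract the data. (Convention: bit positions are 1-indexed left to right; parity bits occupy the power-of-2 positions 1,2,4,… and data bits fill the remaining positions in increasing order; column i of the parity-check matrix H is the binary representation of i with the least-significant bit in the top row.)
Syndrome s = H · r^T (mod 2), r = 100010111000110:
  s[0] = (101010101010101)·(100010111000110) mod 2 = 1+0+0+0+1+0+1+0+1+0+0+0+1+0+0 mod 2 = 1
  s[1] = (011001100110011)·(100010111000110) mod 2 = 0+0+0+0+0+0+1+0+0+0+0+0+0+1+0 mod 2 = 0
  s[2] = (000111100001111)·(100010111000110) mod 2 = 0+0+0+0+1+0+1+0+0+0+0+0+1+1+0 mod 2 = 0
  s[3] = (000000011111111)·(100010111000110) mod 2 = 0+0+0+0+0+0+0+1+1+0+0+0+1+1+0 mod 2 = 0
Syndrome = 1000
Column 1 of H equals this syndrome → error at bit 1 (1-indexed).
Flip bit 1: 100010111000110 → 000010111000110
Extract data bits at positions {3,5,6,7,9,10,11,12,13,14,15}: 01011000110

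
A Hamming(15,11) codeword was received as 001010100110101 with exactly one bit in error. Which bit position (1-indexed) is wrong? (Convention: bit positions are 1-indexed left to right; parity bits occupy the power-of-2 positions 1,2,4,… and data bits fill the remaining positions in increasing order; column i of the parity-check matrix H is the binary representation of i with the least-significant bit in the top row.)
Syndrome s = H · r^T (mod 2), r = 001010100110101:
  s[0] = (101010101010101)·(001010100110101) mod 2 = 0+0+1+0+1+0+1+0+0+0+1+0+1+0+1 mod 2 = 0
  s[1] = (011001100110011)·(001010100110101) mod 2 = 0+0+1+0+0+0+1+0+0+1+1+0+0+0+1 mod 2 = 1
  s[2] = (000111100001111)·(001010100110101) mod 2 = 0+0+0+0+1+0+1+0+0+0+0+0+1+0+1 mod 2 = 0
  s[3] = (000000011111111)·(001010100110101) mod 2 = 0+0+0+0+0+0+0+0+0+1+1+0+1+0+1 mod 2 = 0
Syndrome = 0100
Column i of H is the binary representation of i, so the syndrome is the binary index of the flipped bit.
Read s = 0100 with s[0] as LSB: 0·2^0 + 1·2^1 + 0·2^2 + 0·2^3 = 2.
Error is at bit position 2.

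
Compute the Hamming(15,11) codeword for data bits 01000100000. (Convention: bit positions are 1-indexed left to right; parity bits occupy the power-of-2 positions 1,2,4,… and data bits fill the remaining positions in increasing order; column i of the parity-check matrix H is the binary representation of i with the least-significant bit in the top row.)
Codeword c = d · G (mod 2), d = 01000100000:
  c[0] = d·G[:,0] = (01000100000)·(11011010101) mod 2 = 0+1+0+0+0+0+0+0+0+0+0 mod 2 = 1
  c[1] = d·G[:,1] = (01000100000)·(10110110011) mod 2 = 0+0+0+0+0+1+0+0+0+0+0 mod 2 = 1
  c[2] = d·G[:,2] = (01000100000)·(10000000000) mod 2 = 0+0+0+0+0+0+0+0+0+0+0 mod 2 = 0
  c[3] = d·G[:,3] = (01000100000)·(01110001111) mod 2 = 0+1+0+0+0+0+0+0+0+0+0 mod 2 = 1
  c[4] = d·G[:,4] = (01000100000)·(01000000000) mod 2 = 0+1+0+0+0+0+0+0+0+0+0 mod 2 = 1
  c[5] = d·G[:,5] = (01000100000)·(00100000000) mod 2 = 0+0+0+0+0+0+0+0+0+0+0 mod 2 = 0
  c[6] = d·G[:,6] = (01000100000)·(00010000000) mod 2 = 0+0+0+0+0+0+0+0+0+0+0 mod 2 = 0
  c[7] = d·G[:,7] = (01000100000)·(00001111111) mod 2 = 0+0+0+0+0+1+0+0+0+0+0 mod 2 = 1
  c[8] = d·G[:,8] = (01000100000)·(00001000000) mod 2 = 0+0+0+0+0+0+0+0+0+0+0 mod 2 = 0
  c[9] = d·G[:,9] = (01000100000)·(00000100000) mod 2 = 0+0+0+0+0+1+0+0+0+0+0 mod 2 = 1
  c[10] = d·G[:,10] = (01000100000)·(00000010000) mod 2 = 0+0+0+0+0+0+0+0+0+0+0 mod 2 = 0
  c[11] = d·G[:,11] = (01000100000)·(00000001000) mod 2 = 0+0+0+0+0+0+0+0+0+0+0 mod 2 = 0
  c[12] = d·G[:,12] = (01000100000)·(00000000100) mod 2 = 0+0+0+0+0+0+0+0+0+0+0 mod 2 = 0
  c[13] = d·G[:,13] = (01000100000)·(00000000010) mod 2 = 0+0+0+0+0+0+0+0+0+0+0 mod 2 = 0
  c[14] = d·G[:,14] = (01000100000)·(00000000001) mod 2 = 0+0+0+0+0+0+0+0+0+0+0 mod 2 = 0
Codeword = 110110010100000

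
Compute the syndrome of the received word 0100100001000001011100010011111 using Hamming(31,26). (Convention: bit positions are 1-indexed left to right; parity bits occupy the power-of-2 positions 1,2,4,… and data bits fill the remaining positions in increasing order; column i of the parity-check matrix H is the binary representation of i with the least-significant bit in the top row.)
Syndrome s = H · r^T (mod 2), r = 0100100001000001011100010011111:
  s[0] = (1010101010101010101010101010101)·(0100100001000001011100010011111) mod 2 = 0+0+0+0+1+0+0+0+0+0+0+0+0+0+0+0+0+0+1+0+0+0+0+0+0+0+1+0+1+0+1 mod 2 = 1
  s[1] = (0110011001100110011001100110011)·(0100100001000001011100010011111) mod 2 = 0+1+0+0+0+0+0+0+0+1+0+0+0+0+0+0+0+1+1+0+0+0+0+0+0+0+1+0+0+1+1 mod 2 = 1
  s[2] = (0001111000011110000111100001111)·(0100100001000001011100010011111) mod 2 = 0+0+0+0+1+0+0+0+0+0+0+0+0+0+0+0+0+0+0+1+0+0+0+0+0+0+0+1+1+1+1 mod 2 = 0
  s[3] = (0000000111111110000000011111111)·(0100100001000001011100010011111) mod 2 = 0+0+0+0+0+0+0+0+0+1+0+0+0+0+0+0+0+0+0+0+0+0+0+1+0+0+1+1+1+1+1 mod 2 = 1
  s[4] = (0000000000000001111111111111111)·(0100100001000001011100010011111) mod 2 = 0+0+0+0+0+0+0+0+0+0+0+0+0+0+0+1+0+1+1+1+0+0+0+1+0+0+1+1+1+1+1 mod 2 = 0
Syndrome = 11010
Non-zero syndrome: error at position 11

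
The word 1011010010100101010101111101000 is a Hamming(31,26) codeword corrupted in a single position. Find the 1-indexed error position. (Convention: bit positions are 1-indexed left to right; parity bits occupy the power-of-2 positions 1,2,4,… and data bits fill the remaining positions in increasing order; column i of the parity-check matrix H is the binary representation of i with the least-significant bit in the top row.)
Syndrome s = H · r^T (mod 2), r = 1011010010100101010101111101000:
  s[0] = (1010101010101010101010101010101)·(1011010010100101010101111101000) mod 2 = 1+0+1+0+0+0+0+0+1+0+1+0+0+0+0+0+0+0+0+0+0+0+1+0+1+0+0+0+0+0+0 mod 2 = 0
  s[1] = (0110011001100110011001100110011)·(1011010010100101010101111101000) mod 2 = 0+0+1+0+0+1+0+0+0+0+1+0+0+1+0+0+0+1+0+0+0+1+1+0+0+1+0+0+0+0+0 mod 2 = 0
  s[2] = (0001111000011110000111100001111)·(1011010010100101010101111101000) mod 2 = 0+0+0+1+0+1+0+0+0+0+0+0+0+1+0+0+0+0+0+1+0+1+1+0+0+0+0+1+0+0+0 mod 2 = 1
  s[3] = (0000000111111110000000011111111)·(1011010010100101010101111101000) mod 2 = 0+0+0+0+0+0+0+0+1+0+1+0+0+1+0+0+0+0+0+0+0+0+0+1+1+1+0+1+0+0+0 mod 2 = 1
  s[4] = (0000000000000001111111111111111)·(1011010010100101010101111101000) mod 2 = 0+0+0+0+0+0+0+0+0+0+0+0+0+0+0+1+0+1+0+1+0+1+1+1+1+1+0+1+0+0+0 mod 2 = 1
Syndrome = 00111
Column i of H is the binary representation of i, so the syndrome is the binary index of the flipped bit.
Read s = 00111 with s[0] as LSB: 0·2^0 + 0·2^1 + 1·2^2 + 1·2^3 + 1·2^4 = 28.
Error is at bit position 28.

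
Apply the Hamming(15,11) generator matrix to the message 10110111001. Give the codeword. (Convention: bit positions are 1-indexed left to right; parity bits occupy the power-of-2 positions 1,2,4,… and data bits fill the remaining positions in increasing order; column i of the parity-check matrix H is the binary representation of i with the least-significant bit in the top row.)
Codeword c = d · G (mod 2), d = 10110111001:
  c[0] = d·G[:,0] = (10110111001)·(11011010101) mod 2 = 1+0+0+1+0+0+1+0+0+0+1 mod 2 = 0
  c[1] = d·G[:,1] = (10110111001)·(10110110011) mod 2 = 1+0+1+1+0+1+1+0+0+0+1 mod 2 = 0
  c[2] = d·G[:,2] = (10110111001)·(10000000000) mod 2 = 1+0+0+0+0+0+0+0+0+0+0 mod 2 = 1
  c[3] = d·G[:,3] = (10110111001)·(01110001111) mod 2 = 0+0+1+1+0+0+0+1+0+0+1 mod 2 = 0
  c[4] = d·G[:,4] = (10110111001)·(01000000000) mod 2 = 0+0+0+0+0+0+0+0+0+0+0 mod 2 = 0
  c[5] = d·G[:,5] = (10110111001)·(00100000000) mod 2 = 0+0+1+0+0+0+0+0+0+0+0 mod 2 = 1
  c[6] = d·G[:,6] = (10110111001)·(00010000000) mod 2 = 0+0+0+1+0+0+0+0+0+0+0 mod 2 = 1
  c[7] = d·G[:,7] = (10110111001)·(00001111111) mod 2 = 0+0+0+0+0+1+1+1+0+0+1 mod 2 = 0
  c[8] = d·G[:,8] = (10110111001)·(00001000000) mod 2 = 0+0+0+0+0+0+0+0+0+0+0 mod 2 = 0
  c[9] = d·G[:,9] = (10110111001)·(00000100000) mod 2 = 0+0+0+0+0+1+0+0+0+0+0 mod 2 = 1
  c[10] = d·G[:,10] = (10110111001)·(00000010000) mod 2 = 0+0+0+0+0+0+1+0+0+0+0 mod 2 = 1
  c[11] = d·G[:,11] = (10110111001)·(00000001000) mod 2 = 0+0+0+0+0+0+0+1+0+0+0 mod 2 = 1
  c[12] = d·G[:,12] = (10110111001)·(00000000100) mod 2 = 0+0+0+0+0+0+0+0+0+0+0 mod 2 = 0
  c[13] = d·G[:,13] = (10110111001)·(00000000010) mod 2 = 0+0+0+0+0+0+0+0+0+0+0 mod 2 = 0
  c[14] = d·G[:,14] = (10110111001)·(00000000001) mod 2 = 0+0+0+0+0+0+0+0+0+0+1 mod 2 = 1
Codeword = 001001100111001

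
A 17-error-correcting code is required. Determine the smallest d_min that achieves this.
Correcting t errors requires d_min ≥ 2t + 1 = 2·17 + 1 = 35.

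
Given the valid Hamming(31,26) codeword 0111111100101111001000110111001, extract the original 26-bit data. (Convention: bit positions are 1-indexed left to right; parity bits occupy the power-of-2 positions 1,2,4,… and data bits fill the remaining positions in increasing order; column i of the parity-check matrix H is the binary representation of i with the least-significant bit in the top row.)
Parity bits occupy power-of-2 positions; data bits are at positions {3,5,6,7,9,10,11,12,13,14,15,17,18,19,20,21,22,23,24,25,26,27,28,29,30,31} (1-indexed).
Extract: c[3]=1 c[5]=1 c[6]=1 c[7]=1 c[9]=0 c[10]=0 c[11]=1 c[12]=0 c[13]=1 c[14]=1 c[15]=1 c[17]=0 c[18]=0 c[19]=1 c[20]=0 c[21]=0 c[22]=0 c[23]=1 c[24]=1 c[25]=0 c[26]=1 c[27]=1 c[28]=1 c[29]=0 c[30]=0 c[31]=1
Data = 11110010111001000110111001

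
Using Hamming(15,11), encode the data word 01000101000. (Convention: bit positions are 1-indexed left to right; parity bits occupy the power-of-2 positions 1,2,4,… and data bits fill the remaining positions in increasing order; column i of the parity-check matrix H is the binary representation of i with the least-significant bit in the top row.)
Codeword c = d · G (mod 2), d = 01000101000:
  c[0] = d·G[:,0] = (01000101000)·(11011010101) mod 2 = 0+1+0+0+0+0+0+0+0+0+0 mod 2 = 1
  c[1] = d·G[:,1] = (01000101000)·(10110110011) mod 2 = 0+0+0+0+0+1+0+0+0+0+0 mod 2 = 1
  c[2] = d·G[:,2] = (01000101000)·(10000000000) mod 2 = 0+0+0+0+0+0+0+0+0+0+0 mod 2 = 0
  c[3] = d·G[:,3] = (01000101000)·(01110001111) mod 2 = 0+1+0+0+0+0+0+1+0+0+0 mod 2 = 0
  c[4] = d·G[:,4] = (01000101000)·(01000000000) mod 2 = 0+1+0+0+0+0+0+0+0+0+0 mod 2 = 1
  c[5] = d·G[:,5] = (01000101000)·(00100000000) mod 2 = 0+0+0+0+0+0+0+0+0+0+0 mod 2 = 0
  c[6] = d·G[:,6] = (01000101000)·(00010000000) mod 2 = 0+0+0+0+0+0+0+0+0+0+0 mod 2 = 0
  c[7] = d·G[:,7] = (01000101000)·(00001111111) mod 2 = 0+0+0+0+0+1+0+1+0+0+0 mod 2 = 0
  c[8] = d·G[:,8] = (01000101000)·(00001000000) mod 2 = 0+0+0+0+0+0+0+0+0+0+0 mod 2 = 0
  c[9] = d·G[:,9] = (01000101000)·(00000100000) mod 2 = 0+0+0+0+0+1+0+0+0+0+0 mod 2 = 1
  c[10] = d·G[:,10] = (01000101000)·(00000010000) mod 2 = 0+0+0+0+0+0+0+0+0+0+0 mod 2 = 0
  c[11] = d·G[:,11] = (01000101000)·(00000001000) mod 2 = 0+0+0+0+0+0+0+1+0+0+0 mod 2 = 1
  c[12] = d·G[:,12] = (01000101000)·(00000000100) mod 2 = 0+0+0+0+0+0+0+0+0+0+0 mod 2 = 0
  c[13] = d·G[:,13] = (01000101000)·(00000000010) mod 2 = 0+0+0+0+0+0+0+0+0+0+0 mod 2 = 0
  c[14] = d·G[:,14] = (01000101000)·(00000000001) mod 2 = 0+0+0+0+0+0+0+0+0+0+0 mod 2 = 0
Codeword = 110010000101000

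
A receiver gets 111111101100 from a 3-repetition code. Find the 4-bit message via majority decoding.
Split into 3-bit blocks and majority-vote each:
  block 1 = 111: 3 ones, 0 zeros → 1
  block 2 = 111: 3 ones, 0 zeros → 1
  block 3 = 101: 2 ones, 1 zeros → 1
  block 4 = 100: 1 ones, 2 zeros → 0
Decoded = 1110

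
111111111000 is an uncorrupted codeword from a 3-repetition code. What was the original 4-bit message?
Split into 3-bit blocks: 111 111 111 000
Data = 1110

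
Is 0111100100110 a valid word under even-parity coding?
Sum of all bits: 0+1+1+1+1+0+0+1+0+0+1+1+0 = 7; 7 mod 2 = 1. Result is 1 → parity error detected.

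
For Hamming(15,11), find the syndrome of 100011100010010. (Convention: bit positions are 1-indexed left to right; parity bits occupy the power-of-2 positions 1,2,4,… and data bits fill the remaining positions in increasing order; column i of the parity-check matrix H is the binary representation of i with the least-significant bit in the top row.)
Syndrome s = H · r^T (mod 2), r = 100011100010010:
  s[0] = (101010101010101)·(100011100010010) mod 2 = 1+0+0+0+1+0+1+0+0+0+1+0+0+0+0 mod 2 = 0
  s[1] = (011001100110011)·(100011100010010) mod 2 = 0+0+0+0+0+1+1+0+0+0+1+0+0+1+0 mod 2 = 0
  s[2] = (000111100001111)·(100011100010010) mod 2 = 0+0+0+0+1+1+1+0+0+0+0+0+0+1+0 mod 2 = 0
  s[3] = (000000011111111)·(100011100010010) mod 2 = 0+0+0+0+0+0+0+0+0+0+1+0+0+1+0 mod 2 = 0
Syndrome = 0000
s = 0: no error detected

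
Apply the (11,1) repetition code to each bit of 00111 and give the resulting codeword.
Repeat each bit 11× and concatenate:
0→00000000000  0→00000000000  1→11111111111  1→11111111111  1→11111111111
Codeword = 0000000000000000000000111111111111111111111111111111111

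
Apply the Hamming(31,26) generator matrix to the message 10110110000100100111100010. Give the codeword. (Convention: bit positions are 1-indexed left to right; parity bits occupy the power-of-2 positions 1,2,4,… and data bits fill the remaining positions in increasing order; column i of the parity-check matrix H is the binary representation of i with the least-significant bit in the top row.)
Codeword c = d · G (mod 2), d = 10110110000100100111100010:
  c[0] = d·G[:,0] = (10110110000100100111100010)·(11011010101101010101010101) mod 2 = 1+0+0+1+0+0+1+0+0+0+0+1+0+0+0+0+0+1+0+1+0+0+0+0+0+0 mod 2 = 0
  c[1] = d·G[:,1] = (10110110000100100111100010)·(10110110011011001100110011) mod 2 = 1+0+1+1+0+1+1+0+0+0+0+0+0+0+0+0+0+1+0+0+1+0+0+0+1+0 mod 2 = 0
  c[2] = d·G[:,2] = (10110110000100100111100010)·(10000000000000000000000000) mod 2 = 1+0+0+0+0+0+0+0+0+0+0+0+0+0+0+0+0+0+0+0+0+0+0+0+0+0 mod 2 = 1
  c[3] = d·G[:,3] = (10110110000100100111100010)·(01110001111000111100001111) mod 2 = 0+0+1+1+0+0+0+0+0+0+0+0+0+0+1+0+0+1+0+0+0+0+0+0+1+0 mod 2 = 1
  c[4] = d·G[:,4] = (10110110000100100111100010)·(01000000000000000000000000) mod 2 = 0+0+0+0+0+0+0+0+0+0+0+0+0+0+0+0+0+0+0+0+0+0+0+0+0+0 mod 2 = 0
  c[5] = d·G[:,5] = (10110110000100100111100010)·(00100000000000000000000000) mod 2 = 0+0+1+0+0+0+0+0+0+0+0+0+0+0+0+0+0+0+0+0+0+0+0+0+0+0 mod 2 = 1
  c[6] = d·G[:,6] = (10110110000100100111100010)·(00010000000000000000000000) mod 2 = 0+0+0+1+0+0+0+0+0+0+0+0+0+0+0+0+0+0+0+0+0+0+0+0+0+0 mod 2 = 1
  c[7] = d·G[:,7] = (10110110000100100111100010)·(00001111111000000011111111) mod 2 = 0+0+0+0+0+1+1+0+0+0+0+0+0+0+0+0+0+0+1+1+1+0+0+0+1+0 mod 2 = 0
  c[8] = d·G[:,8] = (10110110000100100111100010)·(00001000000000000000000000) mod 2 = 0+0+0+0+0+0+0+0+0+0+0+0+0+0+0+0+0+0+0+0+0+0+0+0+0+0 mod 2 = 0
  c[9] = d·G[:,9] = (10110110000100100111100010)·(00000100000000000000000000) mod 2 = 0+0+0+0+0+1+0+0+0+0+0+0+0+0+0+0+0+0+0+0+0+0+0+0+0+0 mod 2 = 1
  c[10] = d·G[:,10] = (10110110000100100111100010)·(00000010000000000000000000) mod 2 = 0+0+0+0+0+0+1+0+0+0+0+0+0+0+0+0+0+0+0+0+0+0+0+0+0+0 mod 2 = 1
  c[11] = d·G[:,11] = (10110110000100100111100010)·(00000001000000000000000000) mod 2 = 0+0+0+0+0+0+0+0+0+0+0+0+0+0+0+0+0+0+0+0+0+0+0+0+0+0 mod 2 = 0
  c[12] = d·G[:,12] = (10110110000100100111100010)·(00000000100000000000000000) mod 2 = 0+0+0+0+0+0+0+0+0+0+0+0+0+0+0+0+0+0+0+0+0+0+0+0+0+0 mod 2 = 0
  c[13] = d·G[:,13] = (10110110000100100111100010)·(00000000010000000000000000) mod 2 = 0+0+0+0+0+0+0+0+0+0+0+0+0+0+0+0+0+0+0+0+0+0+0+0+0+0 mod 2 = 0
  c[14] = d·G[:,14] = (10110110000100100111100010)·(00000000001000000000000000) mod 2 = 0+0+0+0+0+0+0+0+0+0+0+0+0+0+0+0+0+0+0+0+0+0+0+0+0+0 mod 2 = 0
  c[15] = d·G[:,15] = (10110110000100100111100010)·(00000000000111111111111111) mod 2 = 0+0+0+0+0+0+0+0+0+0+0+1+0+0+1+0+0+1+1+1+1+0+0+0+1+0 mod 2 = 1
  c[16] = d·G[:,16] = (10110110000100100111100010)·(00000000000100000000000000) mod 2 = 0+0+0+0+0+0+0+0+0+0+0+1+0+0+0+0+0+0+0+0+0+0+0+0+0+0 mod 2 = 1
  c[17] = d·G[:,17] = (10110110000100100111100010)·(00000000000010000000000000) mod 2 = 0+0+0+0+0+0+0+0+0+0+0+0+0+0+0+0+0+0+0+0+0+0+0+0+0+0 mod 2 = 0
  c[18] = d·G[:,18] = (10110110000100100111100010)·(00000000000001000000000000) mod 2 = 0+0+0+0+0+0+0+0+0+0+0+0+0+0+0+0+0+0+0+0+0+0+0+0+0+0 mod 2 = 0
  c[19] = d·G[:,19] = (10110110000100100111100010)·(00000000000000100000000000) mod 2 = 0+0+0+0+0+0+0+0+0+0+0+0+0+0+1+0+0+0+0+0+0+0+0+0+0+0 mod 2 = 1
  c[20] = d·G[:,20] = (10110110000100100111100010)·(00000000000000010000000000) mod 2 = 0+0+0+0+0+0+0+0+0+0+0+0+0+0+0+0+0+0+0+0+0+0+0+0+0+0 mod 2 = 0
  c[21] = d·G[:,21] = (10110110000100100111100010)·(00000000000000001000000000) mod 2 = 0+0+0+0+0+0+0+0+0+0+0+0+0+0+0+0+0+0+0+0+0+0+0+0+0+0 mod 2 = 0
  c[22] = d·G[:,22] = (10110110000100100111100010)·(00000000000000000100000000) mod 2 = 0+0+0+0+0+0+0+0+0+0+0+0+0+0+0+0+0+1+0+0+0+0+0+0+0+0 mod 2 = 1
  c[23] = d·G[:,23] = (10110110000100100111100010)·(00000000000000000010000000) mod 2 = 0+0+0+0+0+0+0+0+0+0+0+0+0+0+0+0+0+0+1+0+0+0+0+0+0+0 mod 2 = 1
  c[24] = d·G[:,24] = (10110110000100100111100010)·(00000000000000000001000000) mod 2 = 0+0+0+0+0+0+0+0+0+0+0+0+0+0+0+0+0+0+0+1+0+0+0+0+0+0 mod 2 = 1
  c[25] = d·G[:,25] = (10110110000100100111100010)·(00000000000000000000100000) mod 2 = 0+0+0+0+0+0+0+0+0+0+0+0+0+0+0+0+0+0+0+0+1+0+0+0+0+0 mod 2 = 1
  c[26] = d·G[:,26] = (10110110000100100111100010)·(00000000000000000000010000) mod 2 = 0+0+0+0+0+0+0+0+0+0+0+0+0+0+0+0+0+0+0+0+0+0+0+0+0+0 mod 2 = 0
  c[27] = d·G[:,27] = (10110110000100100111100010)·(00000000000000000000001000) mod 2 = 0+0+0+0+0+0+0+0+0+0+0+0+0+0+0+0+0+0+0+0+0+0+0+0+0+0 mod 2 = 0
  c[28] = d·G[:,28] = (10110110000100100111100010)·(00000000000000000000000100) mod 2 = 0+0+0+0+0+0+0+0+0+0+0+0+0+0+0+0+0+0+0+0+0+0+0+0+0+0 mod 2 = 0
  c[29] = d·G[:,29] = (10110110000100100111100010)·(00000000000000000000000010) mod 2 = 0+0+0+0+0+0+0+0+0+0+0+0+0+0+0+0+0+0+0+0+0+0+0+0+1+0 mod 2 = 1
  c[30] = d·G[:,30] = (10110110000100100111100010)·(00000000000000000000000001) mod 2 = 0+0+0+0+0+0+0+0+0+0+0+0+0+0+0+0+0+0+0+0+0+0+0+0+0+0 mod 2 = 0
Codeword = 0011011001100001100100111100010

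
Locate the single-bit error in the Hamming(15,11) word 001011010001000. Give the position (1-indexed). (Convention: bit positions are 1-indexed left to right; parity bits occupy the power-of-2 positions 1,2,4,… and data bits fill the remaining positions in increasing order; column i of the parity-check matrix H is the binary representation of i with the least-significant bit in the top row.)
Syndrome s = H · r^T (mod 2), r = 001011010001000:
  s[0] = (101010101010101)·(001011010001000) mod 2 = 0+0+1+0+1+0+0+0+0+0+0+0+0+0+0 mod 2 = 0
  s[1] = (011001100110011)·(001011010001000) mod 2 = 0+0+1+0+0+1+0+0+0+0+0+0+0+0+0 mod 2 = 0
  s[2] = (000111100001111)·(001011010001000) mod 2 = 0+0+0+0+1+1+0+0+0+0+0+1+0+0+0 mod 2 = 1
  s[3] = (000000011111111)·(001011010001000) mod 2 = 0+0+0+0+0+0+0+1+0+0+0+1+0+0+0 mod 2 = 0
Syndrome = 0010
Column i of H is the binary representation of i, so the syndrome is the binary index of the flipped bit.
Read s = 0010 with s[0] as LSB: 0·2^0 + 0·2^1 + 1·2^2 + 0·2^3 = 4.
Error is at bit position 4.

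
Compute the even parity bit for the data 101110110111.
Sum of data bits: 1+0+1+1+1+0+1+1+0+1+1+1 = 9.
9 mod 2 = 1, so parity bit = 1.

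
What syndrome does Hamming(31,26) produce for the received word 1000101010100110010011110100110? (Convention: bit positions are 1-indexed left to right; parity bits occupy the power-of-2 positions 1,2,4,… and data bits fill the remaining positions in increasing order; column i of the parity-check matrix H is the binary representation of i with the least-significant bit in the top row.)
Syndrome s = H · r^T (mod 2), r = 1000101010100110010011110100110:
  s[0] = (1010101010101010101010101010101)·(1000101010100110010011110100110) mod 2 = 1+0+0+0+1+0+1+0+1+0+1+0+0+0+1+0+0+0+0+0+1+0+1+0+0+0+0+0+1+0+0 mod 2 = 1
  s[1] = (0110011001100110011001100110011)·(1000101010100110010011110100110) mod 2 = 0+0+0+0+0+0+1+0+0+0+1+0+0+1+1+0+0+1+0+0+0+1+1+0+0+1+0+0+0+1+0 mod 2 = 1
  s[2] = (0001111000011110000111100001111)·(1000101010100110010011110100110) mod 2 = 0+0+0+0+1+0+1+0+0+0+0+0+0+1+1+0+0+0+0+0+1+1+1+0+0+0+0+0+1+1+0 mod 2 = 1
  s[3] = (0000000111111110000000011111111)·(1000101010100110010011110100110) mod 2 = 0+0+0+0+0+0+0+0+1+0+1+0+0+1+1+0+0+0+0+0+0+0+0+1+0+1+0+0+1+1+0 mod 2 = 0
  s[4] = (0000000000000001111111111111111)·(1000101010100110010011110100110) mod 2 = 0+0+0+0+0+0+0+0+0+0+0+0+0+0+0+0+0+1+0+0+1+1+1+1+0+1+0+0+1+1+0 mod 2 = 0
Syndrome = 11100
Non-zero syndrome: error at position 7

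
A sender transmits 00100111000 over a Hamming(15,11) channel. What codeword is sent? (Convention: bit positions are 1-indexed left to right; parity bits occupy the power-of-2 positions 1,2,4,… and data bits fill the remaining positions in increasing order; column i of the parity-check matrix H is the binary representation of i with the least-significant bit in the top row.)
Codeword c = d · G (mod 2), d = 00100111000:
  c[0] = d·G[:,0] = (00100111000)·(11011010101) mod 2 = 0+0+0+0+0+0+1+0+0+0+0 mod 2 = 1
  c[1] = d·G[:,1] = (00100111000)·(10110110011) mod 2 = 0+0+1+0+0+1+1+0+0+0+0 mod 2 = 1
  c[2] = d·G[:,2] = (00100111000)·(10000000000) mod 2 = 0+0+0+0+0+0+0+0+0+0+0 mod 2 = 0
  c[3] = d·G[:,3] = (00100111000)·(01110001111) mod 2 = 0+0+1+0+0+0+0+1+0+0+0 mod 2 = 0
  c[4] = d·G[:,4] = (00100111000)·(01000000000) mod 2 = 0+0+0+0+0+0+0+0+0+0+0 mod 2 = 0
  c[5] = d·G[:,5] = (00100111000)·(00100000000) mod 2 = 0+0+1+0+0+0+0+0+0+0+0 mod 2 = 1
  c[6] = d·G[:,6] = (00100111000)·(00010000000) mod 2 = 0+0+0+0+0+0+0+0+0+0+0 mod 2 = 0
  c[7] = d·G[:,7] = (00100111000)·(00001111111) mod 2 = 0+0+0+0+0+1+1+1+0+0+0 mod 2 = 1
  c[8] = d·G[:,8] = (00100111000)·(00001000000) mod 2 = 0+0+0+0+0+0+0+0+0+0+0 mod 2 = 0
  c[9] = d·G[:,9] = (00100111000)·(00000100000) mod 2 = 0+0+0+0+0+1+0+0+0+0+0 mod 2 = 1
  c[10] = d·G[:,10] = (00100111000)·(00000010000) mod 2 = 0+0+0+0+0+0+1+0+0+0+0 mod 2 = 1
  c[11] = d·G[:,11] = (00100111000)·(00000001000) mod 2 = 0+0+0+0+0+0+0+1+0+0+0 mod 2 = 1
  c[12] = d·G[:,12] = (00100111000)·(00000000100) mod 2 = 0+0+0+0+0+0+0+0+0+0+0 mod 2 = 0
  c[13] = d·G[:,13] = (00100111000)·(00000000010) mod 2 = 0+0+0+0+0+0+0+0+0+0+0 mod 2 = 0
  c[14] = d·G[:,14] = (00100111000)·(00000000001) mod 2 = 0+0+0+0+0+0+0+0+0+0+0 mod 2 = 0
Codeword = 110001010111000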